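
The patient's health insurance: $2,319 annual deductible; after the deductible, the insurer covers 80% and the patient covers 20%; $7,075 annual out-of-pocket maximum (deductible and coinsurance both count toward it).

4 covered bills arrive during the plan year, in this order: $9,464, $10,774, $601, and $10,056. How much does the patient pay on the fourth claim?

Claim 1 ($9,464): deductible takes $2,319, $7,145 remains; patient's 20% is $1,429. Patient owes $3,748 (running OOP $3,748).
Claim 2 ($10,774): deductible already satisfied, so patient's share is 20% × $10,774 = $2,154.80. Patient pays $2,154.80; OOP now $5,902.80.
Claim 3 ($601): deductible already satisfied, so patient's share is 20% × $601 = $120.20. Patient owes $120.20 (running OOP $6,023).
Claim 4 ($10,056): deductible already satisfied, so patient's share is 20% × $10,056 = $2,011.20. That would push OOP to $8,034.20, over the $7,075 cap, so patient pays $7,075 − $6,023 = $1,052.

$1,052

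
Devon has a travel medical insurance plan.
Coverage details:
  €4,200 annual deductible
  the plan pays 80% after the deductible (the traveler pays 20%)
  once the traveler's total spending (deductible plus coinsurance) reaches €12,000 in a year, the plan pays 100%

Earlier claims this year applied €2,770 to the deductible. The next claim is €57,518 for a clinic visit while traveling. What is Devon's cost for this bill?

€9,230

Remaining deductible: €4,200 − €2,770 = €1,430.
The remaining €56,088 (= €57,518 − €1,430) moves to coinsurance.
20% of €56,088 = €11,217.60 falls to the traveler.
That puts the traveler's cost at €1,430 + €11,217.60 = €12,647.60 before any cap.
Year-to-date out-of-pocket would reach €2,770 + €12,647.60 = €15,417.60, above the €12,000 maximum, so the traveler pays only €12,000 − €2,770 = €9,230.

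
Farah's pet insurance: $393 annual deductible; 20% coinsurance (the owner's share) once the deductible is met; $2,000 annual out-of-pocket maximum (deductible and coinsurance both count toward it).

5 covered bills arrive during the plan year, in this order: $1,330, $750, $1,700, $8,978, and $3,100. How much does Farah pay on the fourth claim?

$929.60

#1 ($1,330): $393 to deductible, leaving $937; 20% of $937 = $187.40. Owner owes $580.40 (running OOP $580.40).
#2 ($750): deductible met; 20% of $750 = $150. Owner owes $150 (running OOP $730.40).
#3 ($1,700): deductible met; 20% of $1,700 = $340. Cost to owner: $340. OOP to date $1,070.40.
#4 ($8,978): deductible already satisfied, so owner's share is 20% × $8,978 = $1,795.60. OOP would hit $2,866 > $2,000, so the cap limits the owner to $2,000 − $1,070.40 = $929.60.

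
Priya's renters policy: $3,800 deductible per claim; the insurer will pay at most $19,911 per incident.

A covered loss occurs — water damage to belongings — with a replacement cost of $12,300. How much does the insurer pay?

Less the $3,800 deductible: $12,300 − $3,800 = $8,500.
That's under the $19,911 cap, so the insurer reimburses the full $8,500.

$8,500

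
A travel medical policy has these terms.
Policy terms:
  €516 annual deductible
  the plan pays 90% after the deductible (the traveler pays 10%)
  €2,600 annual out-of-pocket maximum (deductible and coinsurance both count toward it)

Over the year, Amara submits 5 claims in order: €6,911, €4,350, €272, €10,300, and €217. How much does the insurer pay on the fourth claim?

Claim 1 — €6,911: €516 to deductible, leaving €6,395; traveler's 10% is €639.50. Traveler owes €1,155.50 (running OOP €1,155.50). Plan pays €6,911 − €1,155.50 = €5,755.50.
Claim 2 — €4,350: 10% coinsurance on €4,350 = €435. Cost to traveler: €435. OOP to date €1,590.50. Plan pays €4,350 − €435 = €3,915.
Claim 3 — €272: 10% coinsurance on €272 = €27.20. Cost to traveler: €27.20. OOP to date €1,617.70. Plan pays €272 − €27.20 = €244.80.
Claim 4 — €10,300: deductible already satisfied, so traveler's share is 10% × €10,300 = €1,030. That would push OOP to €2,647.70, over the €2,600 cap, so traveler pays €2,600 − €1,617.70 = €982.30. Insurer: €10,300 − €982.30 = €9,317.70.

€9,317.70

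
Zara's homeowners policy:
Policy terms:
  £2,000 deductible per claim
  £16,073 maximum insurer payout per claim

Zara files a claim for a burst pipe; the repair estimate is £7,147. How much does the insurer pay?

£5,147

Less the £2,000 deductible: £7,147 − £2,000 = £5,147.
£5,147 is within the £16,073 limit, so the insurer pays £5,147.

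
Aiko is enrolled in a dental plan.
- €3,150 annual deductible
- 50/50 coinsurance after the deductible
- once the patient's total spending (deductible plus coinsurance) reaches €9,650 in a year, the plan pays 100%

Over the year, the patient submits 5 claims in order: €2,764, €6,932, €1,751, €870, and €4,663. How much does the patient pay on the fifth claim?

€1,916.50

#1 (€2,764): entire amount goes to the deductible. Patient owes €2,764 (running OOP €2,764).
#2 (€6,932): €386 to deductible, leaving €6,546; patient's 50% is €3,273. Cost to patient: €3,659. OOP to date €6,423.
#3 (€1,751): deductible met; 50% of €1,751 = €875.50. Patient pays €875.50; OOP now €7,298.50.
#4 (€870): 50% coinsurance on €870 = €435. Patient pays €435; OOP now €7,733.50.
#5 (€4,663): deductible met; 50% of €4,663 = €2,331.50. OOP would hit €10,065 > €9,650, so the cap limits the patient to €9,650 − €7,733.50 = €1,916.50.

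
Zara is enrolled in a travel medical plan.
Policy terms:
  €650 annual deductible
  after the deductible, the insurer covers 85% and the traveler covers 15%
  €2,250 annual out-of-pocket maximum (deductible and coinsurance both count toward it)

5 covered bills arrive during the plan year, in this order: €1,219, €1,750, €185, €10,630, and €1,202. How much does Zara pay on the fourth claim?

Claim 1 (€1,219): €650 to deductible, leaving €569; traveler's 15% is €85.35. Traveler owes €735.35 (running OOP €735.35).
Claim 2 (€1,750): deductible met; 15% of €1,750 = €262.50. Traveler owes €262.50 (running OOP €997.85).
Claim 3 (€185): 15% coinsurance on €185 = €27.75. Cost to traveler: €27.75. OOP to date €1,025.60.
Claim 4 (€10,630): deductible already satisfied, so traveler's share is 15% × €10,630 = €1,594.50. That would push OOP to €2,620.10, over the €2,250 cap, so traveler pays €2,250 − €1,025.60 = €1,224.40.

€1,224.40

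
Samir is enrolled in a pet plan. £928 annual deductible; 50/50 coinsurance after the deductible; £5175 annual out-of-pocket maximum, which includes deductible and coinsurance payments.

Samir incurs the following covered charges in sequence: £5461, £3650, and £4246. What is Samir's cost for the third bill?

#1 (£5461): £928 to deductible, leaving £4533; 50% of £4533 = £2266.50. Cost to owner: £3194.50. OOP to date £3194.50.
#2 (£3650): deductible already satisfied, so owner's share is 50% × £3650 = £1825. Owner owes £1825 (running OOP £5019.50).
#3 (£4246): deductible already satisfied, so owner's share is 50% × £4246 = £2123. OOP would hit £7142.50 > £5175, so the cap limits the owner to £5175 − £5019.50 = £155.50.

£155.50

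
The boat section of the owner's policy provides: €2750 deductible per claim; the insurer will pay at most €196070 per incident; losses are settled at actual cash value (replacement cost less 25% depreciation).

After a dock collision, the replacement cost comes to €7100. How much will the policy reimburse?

€2575

At 25% depreciation, ACV = €7100 − €1775 = €5325.
After the deductible, €5325 − €2750 = €2575 remains.
That's under the €196070 cap, so the insurer reimburses the full €2575.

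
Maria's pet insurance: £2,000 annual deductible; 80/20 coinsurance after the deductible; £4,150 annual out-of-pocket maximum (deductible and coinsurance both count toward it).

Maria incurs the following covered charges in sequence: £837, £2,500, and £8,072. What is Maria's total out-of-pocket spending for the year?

£3,881.80

Claim 1 — £837: all of it applies to the deductible. Cost to owner: £837. OOP to date £837.
Claim 2 — £2,500: deductible takes £1,163, £1,337 remains; owner's 20% is £267.40. Owner pays £1,430.40; OOP now £2,267.40.
Claim 3 — £8,072: 20% coinsurance on £8,072 = £1,614.40. Owner owes £1,614.40 (running OOP £3,881.80).
Summing the owner's payments: £837 + £1,430.40 + £1,614.40 = £3,881.80.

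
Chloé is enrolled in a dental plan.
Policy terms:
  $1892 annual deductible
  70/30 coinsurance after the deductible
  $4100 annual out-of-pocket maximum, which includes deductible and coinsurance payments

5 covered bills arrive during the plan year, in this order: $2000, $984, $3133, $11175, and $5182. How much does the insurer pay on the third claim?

Claim 1 — $2000: deductible takes $1892, $108 remains; 30% of $108 = $32.40. Cost to patient: $1924.40. OOP to date $1924.40. Insurer: $2000 − $1924.40 = $75.60.
Claim 2 — $984: deductible already satisfied, so patient's share is 30% × $984 = $295.20. Patient pays $295.20; OOP now $2219.60. Insurer: $984 − $295.20 = $688.80.
Claim 3 — $3133: deductible met; 30% of $3133 = $939.90. Cost to patient: $939.90. OOP to date $3159.50. Plan pays $3133 − $939.90 = $2193.10.

$2193.10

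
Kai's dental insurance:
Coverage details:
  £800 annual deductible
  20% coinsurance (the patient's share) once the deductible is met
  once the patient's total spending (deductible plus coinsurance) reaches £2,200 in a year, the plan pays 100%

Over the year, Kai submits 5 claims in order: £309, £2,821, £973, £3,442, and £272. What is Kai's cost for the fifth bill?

Claim 1 — £309: fully absorbed by the deductible. Cost to patient: £309. OOP to date £309.
Claim 2 — £2,821: deductible takes £491, £2,330 remains; patient's 20% is £466. Patient owes £957 (running OOP £1,266).
Claim 3 — £973: 20% coinsurance on £973 = £194.60. Patient pays £194.60; OOP now £1,460.60.
Claim 4 — £3,442: deductible already satisfied, so patient's share is 20% × £3,442 = £688.40. Patient owes £688.40 (running OOP £2,149).
Claim 5 — £272: deductible met; 20% of £272 = £54.40. OOP would hit £2,203.40 > £2,200, so the cap limits the patient to £2,200 − £2,149 = £51.

£51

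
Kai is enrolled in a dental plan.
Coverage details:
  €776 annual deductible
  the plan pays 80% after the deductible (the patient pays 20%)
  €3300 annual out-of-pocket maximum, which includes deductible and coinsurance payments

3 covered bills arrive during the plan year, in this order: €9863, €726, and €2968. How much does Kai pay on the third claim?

€561.40

Claim 1 (€9863): €776 finishes the deductible; €9087 goes to coinsurance; 20% of €9087 = €1817.40. Patient pays €2593.40; OOP now €2593.40.
Claim 2 (€726): deductible met; 20% of €726 = €145.20. Patient pays €145.20; OOP now €2738.60.
Claim 3 (€2968): deductible already satisfied, so patient's share is 20% × €2968 = €593.60. Adding that to €2738.60 gives €3332.20, past the €3300 cap; patient pays only €3300 − €2738.60 = €561.40.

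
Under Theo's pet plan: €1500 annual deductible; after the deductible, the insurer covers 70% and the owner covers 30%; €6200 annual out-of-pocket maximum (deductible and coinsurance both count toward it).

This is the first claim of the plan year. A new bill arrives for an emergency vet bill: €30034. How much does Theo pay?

Nothing has been paid toward the €1500 deductible, so the first €1500 of this charge is applied there.
The remaining €28534 (= €30034 − €1500) moves to coinsurance.
30% of €28534 = €8560.20 falls to the owner.
Owner responsibility before any cap: €1500 + €8560.20 = €10060.20.
That would bring total out-of-pocket to €10060.20, past the €6200 cap. The owner is capped at €6200 − €0 = €6200 on this claim.

€6200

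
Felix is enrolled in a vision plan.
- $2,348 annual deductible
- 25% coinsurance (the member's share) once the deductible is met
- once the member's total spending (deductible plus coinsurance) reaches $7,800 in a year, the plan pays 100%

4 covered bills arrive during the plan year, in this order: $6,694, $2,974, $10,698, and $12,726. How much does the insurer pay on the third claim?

$8,023.50

Claim 1 — $6,694: deductible takes $2,348, $4,346 remains; 25% of $4,346 = $1,086.50. Cost to member: $3,434.50. OOP to date $3,434.50. Insurer: $6,694 − $3,434.50 = $3,259.50.
Claim 2 — $2,974: deductible met; 25% of $2,974 = $743.50. Member owes $743.50 (running OOP $4,178). Plan pays $2,974 − $743.50 = $2,230.50.
Claim 3 — $10,698: 25% coinsurance on $10,698 = $2,674.50. Cost to member: $2,674.50. OOP to date $6,852.50. Insurer: $10,698 − $2,674.50 = $8,023.50.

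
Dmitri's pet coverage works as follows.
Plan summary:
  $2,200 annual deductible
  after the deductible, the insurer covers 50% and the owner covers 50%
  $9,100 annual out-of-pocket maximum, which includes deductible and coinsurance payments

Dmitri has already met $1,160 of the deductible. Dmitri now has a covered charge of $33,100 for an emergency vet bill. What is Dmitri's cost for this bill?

Remaining deductible: $2,200 − $1,160 = $1,040.
After the $1,040 deductible portion, $33,100 − $1,040 = $32,060 is subject to coinsurance.
Owner's 50% share of $32,060 is $16,030.
So the owner owes $1,040 + $16,030 = $17,070 before any cap.
Adding $17,070 to the $1,160 already spent would give $18,230, which exceeds the $9,100 cap; the owner pays just $9,100 − $1,160 = $7,940.

$7,940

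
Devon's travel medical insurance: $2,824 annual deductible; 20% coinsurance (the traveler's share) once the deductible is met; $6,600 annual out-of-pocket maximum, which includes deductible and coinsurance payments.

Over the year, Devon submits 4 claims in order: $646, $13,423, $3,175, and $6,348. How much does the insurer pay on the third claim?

$2,540

#1 ($646): all of it applies to the deductible. Traveler pays $646; OOP now $646. Plan pays $646 − $646 = $0.
#2 ($13,423): deductible takes $2,178, $11,245 remains; 20% of $11,245 = $2,249. Traveler pays $4,427; OOP now $5,073. Plan pays $13,423 − $4,427 = $8,996.
#3 ($3,175): deductible met; 20% of $3,175 = $635. Traveler owes $635 (running OOP $5,708). Plan pays $3,175 − $635 = $2,540.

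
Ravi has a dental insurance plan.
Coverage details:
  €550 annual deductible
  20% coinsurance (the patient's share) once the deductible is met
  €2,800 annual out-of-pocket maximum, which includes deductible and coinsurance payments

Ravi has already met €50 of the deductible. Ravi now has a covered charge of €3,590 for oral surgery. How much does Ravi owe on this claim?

Remaining deductible: €550 − €50 = €500.
That leaves €3,590 − €500 = €3,090 for coinsurance.
Patient's 20% share of €3,090 is €618.
So the patient owes €500 + €618 = €1,118 before any cap.
Cumulative spending €50 + €1,118 = €1,168 stays under the €2,800 maximum.

€1,118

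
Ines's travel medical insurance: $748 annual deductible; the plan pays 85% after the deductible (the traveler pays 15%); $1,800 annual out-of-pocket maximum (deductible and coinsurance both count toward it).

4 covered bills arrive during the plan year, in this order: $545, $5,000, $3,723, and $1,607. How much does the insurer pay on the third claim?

$3,390.55

Bill 1, $545: fully absorbed by the deductible. Traveler pays $545; OOP now $545. Plan pays $545 − $545 = $0.
Bill 2, $5,000: $203 finishes the deductible; $4,797 goes to coinsurance; 15% of $4,797 = $719.55. Cost to traveler: $922.55. OOP to date $1,467.55. Plan pays $5,000 − $922.55 = $4,077.45.
Bill 3, $3,723: 15% coinsurance on $3,723 = $558.45. Adding that to $1,467.55 gives $2,026, past the $1,800 cap; traveler pays only $1,800 − $1,467.55 = $332.45. Plan pays $3,723 − $332.45 = $3,390.55.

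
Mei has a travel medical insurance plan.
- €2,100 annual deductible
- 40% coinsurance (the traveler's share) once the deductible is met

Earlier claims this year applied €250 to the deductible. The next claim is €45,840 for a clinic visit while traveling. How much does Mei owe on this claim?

€19,446

€250 of the €2,100 deductible is already met, leaving €1,850.
The remaining €43,990 (= €45,840 − €1,850) moves to coinsurance.
Coinsurance: €43,990 × 40% = €17,596.
So the traveler owes €1,850 + €17,596 = €19,446.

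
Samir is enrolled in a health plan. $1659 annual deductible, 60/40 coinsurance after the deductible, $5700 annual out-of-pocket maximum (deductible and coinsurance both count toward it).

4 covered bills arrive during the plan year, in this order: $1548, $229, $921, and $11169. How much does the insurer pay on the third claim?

$552.60

Claim 1 — $1548: entire amount goes to the deductible. Cost to patient: $1548. OOP to date $1548. Insurer: $1548 − $1548 = $0.
Claim 2 — $229: $111 to deductible, leaving $118; 40% of $118 = $47.20. Patient pays $158.20; OOP now $1706.20. Insurer: $229 − $158.20 = $70.80.
Claim 3 — $921: deductible already satisfied, so patient's share is 40% × $921 = $368.40. Patient owes $368.40 (running OOP $2074.60). Insurer: $921 − $368.40 = $552.60.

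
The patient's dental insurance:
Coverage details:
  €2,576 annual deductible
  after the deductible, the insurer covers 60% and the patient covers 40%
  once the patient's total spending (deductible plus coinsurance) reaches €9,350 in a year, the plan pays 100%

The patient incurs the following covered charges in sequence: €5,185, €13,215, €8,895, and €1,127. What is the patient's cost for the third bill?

€444.40

#1 (€5,185): €2,576 finishes the deductible; €2,609 goes to coinsurance; coinsurance €2,609 × 40% = €1,043.60. Patient owes €3,619.60 (running OOP €3,619.60).
#2 (€13,215): deductible met; 40% of €13,215 = €5,286. Patient owes €5,286 (running OOP €8,905.60).
#3 (€8,895): deductible met; 40% of €8,895 = €3,558. That would push OOP to €12,463.60, over the €9,350 cap, so patient pays €9,350 − €8,905.60 = €444.40.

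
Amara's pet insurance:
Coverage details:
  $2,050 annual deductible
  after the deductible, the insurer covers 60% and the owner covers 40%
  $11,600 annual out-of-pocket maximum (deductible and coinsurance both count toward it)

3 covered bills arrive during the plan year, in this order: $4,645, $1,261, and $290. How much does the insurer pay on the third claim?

Claim 1 — $4,645: $2,050 to deductible, leaving $2,595; coinsurance $2,595 × 40% = $1,038. Owner pays $3,088; OOP now $3,088. Plan pays $4,645 − $3,088 = $1,557.
Claim 2 — $1,261: deductible met; 40% of $1,261 = $504.40. Cost to owner: $504.40. OOP to date $3,592.40. Insurer: $1,261 − $504.40 = $756.60.
Claim 3 — $290: deductible met; 40% of $290 = $116. Cost to owner: $116. OOP to date $3,708.40. Insurer: $290 − $116 = $174.

$174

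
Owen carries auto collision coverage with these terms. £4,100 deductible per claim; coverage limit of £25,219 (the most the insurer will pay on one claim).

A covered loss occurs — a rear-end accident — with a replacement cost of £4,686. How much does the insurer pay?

£586

Subtract the deductible: £4,686 − £4,100 = £586.
That's under the £25,219 cap, so the insurer reimburses the full £586.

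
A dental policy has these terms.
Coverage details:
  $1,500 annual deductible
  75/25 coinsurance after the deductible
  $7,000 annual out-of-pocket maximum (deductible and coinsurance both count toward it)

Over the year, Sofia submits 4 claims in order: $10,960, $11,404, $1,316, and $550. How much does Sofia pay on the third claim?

$284

Bill 1, $10,960: deductible takes $1,500, $9,460 remains; coinsurance $9,460 × 25% = $2,365. Patient pays $3,865; OOP now $3,865.
Bill 2, $11,404: deductible already satisfied, so patient's share is 25% × $11,404 = $2,851. Patient owes $2,851 (running OOP $6,716).
Bill 3, $1,316: deductible already satisfied, so patient's share is 25% × $1,316 = $329. OOP would hit $7,045 > $7,000, so the cap limits the patient to $7,000 − $6,716 = $284.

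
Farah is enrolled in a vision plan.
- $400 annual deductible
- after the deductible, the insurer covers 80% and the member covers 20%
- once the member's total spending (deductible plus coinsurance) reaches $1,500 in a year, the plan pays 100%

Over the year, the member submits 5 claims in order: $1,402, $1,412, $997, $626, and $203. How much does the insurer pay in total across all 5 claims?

$3,392

#1 ($1,402): $400 finishes the deductible; $1,002 goes to coinsurance; 20% of $1,002 = $200.40. Member owes $600.40 (running OOP $600.40). Insurer: $1,402 − $600.40 = $801.60.
#2 ($1,412): deductible met; 20% of $1,412 = $282.40. Member owes $282.40 (running OOP $882.80). Plan pays $1,412 − $282.40 = $1,129.60.
#3 ($997): 20% coinsurance on $997 = $199.40. Member owes $199.40 (running OOP $1,082.20). Plan pays $997 − $199.40 = $797.60.
#4 ($626): deductible met; 20% of $626 = $125.20. Cost to member: $125.20. OOP to date $1,207.40. Plan pays $626 − $125.20 = $500.80.
#5 ($203): deductible already satisfied, so member's share is 20% × $203 = $40.60. Member owes $40.60 (running OOP $1,248). Plan pays $203 − $40.60 = $162.40.
Insurer total = bills − member's total = $4,640 − $1,248 = $3,392.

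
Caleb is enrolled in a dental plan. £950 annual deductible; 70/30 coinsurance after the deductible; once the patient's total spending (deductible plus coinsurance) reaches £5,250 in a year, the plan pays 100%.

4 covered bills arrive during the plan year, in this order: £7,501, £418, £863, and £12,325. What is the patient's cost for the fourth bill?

£1,950.40

Bill 1, £7,501: £950 finishes the deductible; £6,551 goes to coinsurance; patient's 30% is £1,965.30. Patient owes £2,915.30 (running OOP £2,915.30).
Bill 2, £418: deductible already satisfied, so patient's share is 30% × £418 = £125.40. Patient pays £125.40; OOP now £3,040.70.
Bill 3, £863: deductible met; 30% of £863 = £258.90. Cost to patient: £258.90. OOP to date £3,299.60.
Bill 4, £12,325: deductible met; 30% of £12,325 = £3,697.50. That would push OOP to £6,997.10, over the £5,250 cap, so patient pays £5,250 − £3,299.60 = £1,950.40.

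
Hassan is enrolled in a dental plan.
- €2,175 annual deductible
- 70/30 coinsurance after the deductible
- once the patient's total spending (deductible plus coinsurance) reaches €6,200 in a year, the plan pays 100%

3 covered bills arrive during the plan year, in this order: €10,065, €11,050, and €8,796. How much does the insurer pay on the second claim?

€9,392

Claim 1 (€10,065): €2,175 finishes the deductible; €7,890 goes to coinsurance; 30% of €7,890 = €2,367. Patient pays €4,542; OOP now €4,542. Insurer: €10,065 − €4,542 = €5,523.
Claim 2 (€11,050): 30% coinsurance on €11,050 = €3,315. That would push OOP to €7,857, over the €6,200 cap, so patient pays €6,200 − €4,542 = €1,658. Plan pays €11,050 − €1,658 = €9,392.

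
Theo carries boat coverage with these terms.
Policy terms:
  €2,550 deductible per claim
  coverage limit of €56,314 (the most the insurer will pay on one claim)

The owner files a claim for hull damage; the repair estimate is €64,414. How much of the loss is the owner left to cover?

Subtract the deductible: €64,414 − €2,550 = €61,864.
The €56,314 per-incident cap binds; insurer pays €56,314.
Owner's share is the uncovered remainder: €64,414 − €56,314 = €8,100.

€8,100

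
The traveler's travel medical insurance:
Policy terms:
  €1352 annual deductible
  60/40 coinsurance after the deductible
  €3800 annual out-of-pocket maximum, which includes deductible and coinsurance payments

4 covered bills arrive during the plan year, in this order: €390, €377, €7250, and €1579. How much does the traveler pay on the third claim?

#1 (€390): entire amount goes to the deductible. Traveler owes €390 (running OOP €390).
#2 (€377): entire amount goes to the deductible. Traveler owes €377 (running OOP €767).
#3 (€7250): €585 finishes the deductible; €6665 goes to coinsurance; coinsurance €6665 × 40% = €2666. Deductible plus coinsurance: €585 + €2666 = €3251. OOP would hit €4018 > €3800, so the cap limits the traveler to €3800 − €767 = €3033.

€3033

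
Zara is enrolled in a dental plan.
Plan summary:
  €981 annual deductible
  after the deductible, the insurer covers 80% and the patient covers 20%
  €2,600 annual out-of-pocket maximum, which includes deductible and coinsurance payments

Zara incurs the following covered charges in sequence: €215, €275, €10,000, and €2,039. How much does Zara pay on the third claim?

€2,110

Bill 1, €215: entire amount goes to the deductible. Cost to patient: €215. OOP to date €215.
Bill 2, €275: all of it applies to the deductible. Patient pays €275; OOP now €490.
Bill 3, €10,000: €491 finishes the deductible; €9,509 goes to coinsurance; patient's 20% is €1,901.80. Deductible plus coinsurance: €491 + €1,901.80 = €2,392.80. Adding that to €490 gives €2,882.80, past the €2,600 cap; patient pays only €2,600 − €490 = €2,110.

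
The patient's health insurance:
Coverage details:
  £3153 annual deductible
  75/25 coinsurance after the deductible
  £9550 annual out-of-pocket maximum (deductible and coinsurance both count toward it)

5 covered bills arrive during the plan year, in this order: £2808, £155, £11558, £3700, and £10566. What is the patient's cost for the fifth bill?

Claim 1 (£2808): all of it applies to the deductible. Patient owes £2808 (running OOP £2808).
Claim 2 (£155): all of it applies to the deductible. Cost to patient: £155. OOP to date £2963.
Claim 3 (£11558): £190 finishes the deductible; £11368 goes to coinsurance; 25% of £11368 = £2842. Cost to patient: £3032. OOP to date £5995.
Claim 4 (£3700): 25% coinsurance on £3700 = £925. Patient pays £925; OOP now £6920.
Claim 5 (£10566): deductible already satisfied, so patient's share is 25% × £10566 = £2641.50. OOP would hit £9561.50 > £9550, so the cap limits the patient to £9550 − £6920 = £2630.

£2630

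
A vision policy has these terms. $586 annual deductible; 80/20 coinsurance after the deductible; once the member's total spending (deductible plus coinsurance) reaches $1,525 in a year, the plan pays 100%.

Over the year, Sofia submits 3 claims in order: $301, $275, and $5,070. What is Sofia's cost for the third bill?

Claim 1 — $301: fully absorbed by the deductible. Cost to member: $301. OOP to date $301.
Claim 2 — $275: all of it applies to the deductible. Member owes $275 (running OOP $576).
Claim 3 — $5,070: deductible takes $10, $5,060 remains; coinsurance $5,060 × 20% = $1,012. Claim cost before the cap: $10 + $1,012 = $1,022. Adding that to $576 gives $1,598, past the $1,525 cap; member pays only $1,525 − $576 = $949.

$949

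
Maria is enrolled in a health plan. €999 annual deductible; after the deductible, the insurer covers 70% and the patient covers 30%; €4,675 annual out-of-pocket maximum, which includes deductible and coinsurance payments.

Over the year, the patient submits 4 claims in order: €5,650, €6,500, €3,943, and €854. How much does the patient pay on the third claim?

€330.70

Bill 1, €5,650: €999 to deductible, leaving €4,651; patient's 30% is €1,395.30. Patient owes €2,394.30 (running OOP €2,394.30).
Bill 2, €6,500: deductible met; 30% of €6,500 = €1,950. Cost to patient: €1,950. OOP to date €4,344.30.
Bill 3, €3,943: 30% coinsurance on €3,943 = €1,182.90. OOP would hit €5,527.20 > €4,675, so the cap limits the patient to €4,675 − €4,344.30 = €330.70.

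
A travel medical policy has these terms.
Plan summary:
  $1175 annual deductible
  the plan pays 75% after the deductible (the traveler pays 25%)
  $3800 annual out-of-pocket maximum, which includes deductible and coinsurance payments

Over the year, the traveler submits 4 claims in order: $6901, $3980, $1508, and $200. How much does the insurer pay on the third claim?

$1309.50

#1 ($6901): deductible takes $1175, $5726 remains; coinsurance $5726 × 25% = $1431.50. Traveler owes $2606.50 (running OOP $2606.50). Plan pays $6901 − $2606.50 = $4294.50.
#2 ($3980): deductible met; 25% of $3980 = $995. Cost to traveler: $995. OOP to date $3601.50. Insurer: $3980 − $995 = $2985.
#3 ($1508): deductible met; 25% of $1508 = $377. OOP would hit $3978.50 > $3800, so the cap limits the traveler to $3800 − $3601.50 = $198.50. Plan pays $1508 − $198.50 = $1309.50.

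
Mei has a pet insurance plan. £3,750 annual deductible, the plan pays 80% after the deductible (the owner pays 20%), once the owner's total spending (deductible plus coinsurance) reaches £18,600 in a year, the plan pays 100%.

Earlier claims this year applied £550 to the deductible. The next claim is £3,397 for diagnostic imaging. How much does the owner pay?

Remaining deductible: £3,750 − £550 = £3,200.
After the £3,200 deductible portion, £3,397 − £3,200 = £197 is subject to coinsurance.
20% of £197 = £39.40 falls to the owner.
Owner responsibility before any cap: £3,200 + £39.40 = £3,239.40.
Total out-of-pocket so far would be £550 + £3,239.40 = £3,789.40, below the £18,600 cap — no reduction.

£3,239.40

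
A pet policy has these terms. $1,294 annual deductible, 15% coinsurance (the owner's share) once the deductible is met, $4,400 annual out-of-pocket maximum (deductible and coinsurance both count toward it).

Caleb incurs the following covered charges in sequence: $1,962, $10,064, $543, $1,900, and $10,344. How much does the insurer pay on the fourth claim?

#1 ($1,962): deductible takes $1,294, $668 remains; 15% of $668 = $100.20. Owner pays $1,394.20; OOP now $1,394.20. Insurer: $1,962 − $1,394.20 = $567.80.
#2 ($10,064): deductible already satisfied, so owner's share is 15% × $10,064 = $1,509.60. Owner pays $1,509.60; OOP now $2,903.80. Insurer: $10,064 − $1,509.60 = $8,554.40.
#3 ($543): deductible met; 15% of $543 = $81.45. Owner owes $81.45 (running OOP $2,985.25). Insurer: $543 − $81.45 = $461.55.
#4 ($1,900): 15% coinsurance on $1,900 = $285. Cost to owner: $285. OOP to date $3,270.25. Plan pays $1,900 − $285 = $1,615.

$1,615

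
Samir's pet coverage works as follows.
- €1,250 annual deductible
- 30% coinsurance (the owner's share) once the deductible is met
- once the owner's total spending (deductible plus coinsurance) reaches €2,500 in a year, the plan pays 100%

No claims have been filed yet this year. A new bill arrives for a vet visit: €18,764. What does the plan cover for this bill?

Nothing has been paid toward the €1,250 deductible, so the first €1,250 of this charge is applied there.
The remaining €17,514 (= €18,764 − €1,250) moves to coinsurance.
Owner's 30% share of €17,514 is €5,254.20.
That puts the owner's cost at €1,250 + €5,254.20 = €6,504.20 before any cap.
Year-to-date out-of-pocket would reach €0 + €6,504.20 = €6,504.20, above the €2,500 maximum, so the owner pays only €2,500 − €0 = €2,500.
The plan picks up €18,764 − €2,500 = €16,264.

€16,264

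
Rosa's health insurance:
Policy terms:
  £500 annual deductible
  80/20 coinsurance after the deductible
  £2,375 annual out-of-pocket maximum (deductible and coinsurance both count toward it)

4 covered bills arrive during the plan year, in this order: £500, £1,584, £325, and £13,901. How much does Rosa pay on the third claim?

£65

#1 (£500): all of it applies to the deductible. Patient pays £500; OOP now £500.
#2 (£1,584): deductible already satisfied, so patient's share is 20% × £1,584 = £316.80. Patient owes £316.80 (running OOP £816.80).
#3 (£325): 20% coinsurance on £325 = £65. Patient pays £65; OOP now £881.80.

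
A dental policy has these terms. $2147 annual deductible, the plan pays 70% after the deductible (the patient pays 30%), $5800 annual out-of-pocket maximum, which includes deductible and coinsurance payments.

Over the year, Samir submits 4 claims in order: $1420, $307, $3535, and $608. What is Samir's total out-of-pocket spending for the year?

Bill 1, $1420: entire amount goes to the deductible. Patient owes $1420 (running OOP $1420).
Bill 2, $307: all of it applies to the deductible. Patient owes $307 (running OOP $1727).
Bill 3, $3535: deductible takes $420, $3115 remains; coinsurance $3115 × 30% = $934.50. Patient pays $1354.50; OOP now $3081.50.
Bill 4, $608: 30% coinsurance on $608 = $182.40. Patient pays $182.40; OOP now $3263.90.
Summing the patient's payments: $1420 + $307 + $1354.50 + $182.40 = $3263.90.

$3263.90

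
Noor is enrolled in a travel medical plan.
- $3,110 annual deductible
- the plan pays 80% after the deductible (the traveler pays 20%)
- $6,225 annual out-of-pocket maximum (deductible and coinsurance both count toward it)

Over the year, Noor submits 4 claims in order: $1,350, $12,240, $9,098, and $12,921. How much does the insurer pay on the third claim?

$8,079

Bill 1, $1,350: entire amount goes to the deductible. Cost to traveler: $1,350. OOP to date $1,350. Insurer: $1,350 − $1,350 = $0.
Bill 2, $12,240: $1,760 finishes the deductible; $10,480 goes to coinsurance; coinsurance $10,480 × 20% = $2,096. Cost to traveler: $3,856. OOP to date $5,206. Insurer: $12,240 − $3,856 = $8,384.
Bill 3, $9,098: deductible met; 20% of $9,098 = $1,819.60. OOP would hit $7,025.60 > $6,225, so the cap limits the traveler to $6,225 − $5,206 = $1,019. Insurer: $9,098 − $1,019 = $8,079.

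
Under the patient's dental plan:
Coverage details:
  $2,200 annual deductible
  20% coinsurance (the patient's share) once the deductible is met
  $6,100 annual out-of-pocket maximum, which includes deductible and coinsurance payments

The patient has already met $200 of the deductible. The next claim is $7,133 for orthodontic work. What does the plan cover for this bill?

$200 of the $2,200 deductible is already met, leaving $2,000.
After the $2,000 deductible portion, $7,133 − $2,000 = $5,133 is subject to coinsurance.
Coinsurance: $5,133 × 20% = $1,026.60.
That puts the patient's cost at $2,000 + $1,026.60 = $3,026.60 before any cap.
Cumulative spending $200 + $3,026.60 = $3,226.60 stays under the $6,100 maximum.
The plan picks up $7,133 − $3,026.60 = $4,106.40.

$4,106.40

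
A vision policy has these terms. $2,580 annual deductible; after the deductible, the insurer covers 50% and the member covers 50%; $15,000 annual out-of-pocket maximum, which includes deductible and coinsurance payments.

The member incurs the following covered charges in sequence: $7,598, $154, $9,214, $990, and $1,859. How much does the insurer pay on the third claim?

#1 ($7,598): $2,580 to deductible, leaving $5,018; coinsurance $5,018 × 50% = $2,509. Cost to member: $5,089. OOP to date $5,089. Plan pays $7,598 − $5,089 = $2,509.
#2 ($154): deductible met; 50% of $154 = $77. Member pays $77; OOP now $5,166. Insurer: $154 − $77 = $77.
#3 ($9,214): deductible already satisfied, so member's share is 50% × $9,214 = $4,607. Member pays $4,607; OOP now $9,773. Insurer: $9,214 − $4,607 = $4,607.

$4,607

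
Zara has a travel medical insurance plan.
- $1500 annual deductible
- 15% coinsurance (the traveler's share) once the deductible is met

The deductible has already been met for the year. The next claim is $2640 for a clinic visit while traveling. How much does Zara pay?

$396

The deductible is already satisfied, so the full bill goes to coinsurance.
Traveler's 15% share of $2640 is $396.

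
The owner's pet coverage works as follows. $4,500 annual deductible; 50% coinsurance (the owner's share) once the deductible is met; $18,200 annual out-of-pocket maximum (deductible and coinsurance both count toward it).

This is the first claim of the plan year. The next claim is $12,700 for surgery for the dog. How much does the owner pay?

Nothing has been paid toward the $4,500 deductible, so the first $4,500 of this charge is applied there.
The remaining $8,200 (= $12,700 − $4,500) moves to coinsurance.
Coinsurance: $8,200 × 50% = $4,100.
That puts the owner's cost at $4,500 + $4,100 = $8,600 before any cap.
Cumulative spending $0 + $8,600 = $8,600 stays under the $18,200 maximum.

$8,600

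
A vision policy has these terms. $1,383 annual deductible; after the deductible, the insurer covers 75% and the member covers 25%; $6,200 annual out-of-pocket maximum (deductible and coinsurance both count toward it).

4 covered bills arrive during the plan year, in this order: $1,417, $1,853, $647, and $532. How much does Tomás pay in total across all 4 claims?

#1 ($1,417): $1,383 to deductible, leaving $34; member's 25% is $8.50. Member pays $1,391.50; OOP now $1,391.50.
#2 ($1,853): deductible already satisfied, so member's share is 25% × $1,853 = $463.25. Cost to member: $463.25. OOP to date $1,854.75.
#3 ($647): deductible met; 25% of $647 = $161.75. Cost to member: $161.75. OOP to date $2,016.50.
#4 ($532): deductible met; 25% of $532 = $133. Cost to member: $133. OOP to date $2,149.50.
Total paid by the member: $1,391.50 + $463.25 + $161.75 + $133 = $2,149.50.

$2,149.50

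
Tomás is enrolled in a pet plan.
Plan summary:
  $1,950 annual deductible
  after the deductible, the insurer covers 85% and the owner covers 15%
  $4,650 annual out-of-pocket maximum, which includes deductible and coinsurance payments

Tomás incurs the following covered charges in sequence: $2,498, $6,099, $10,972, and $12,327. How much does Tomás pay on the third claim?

Claim 1 — $2,498: deductible takes $1,950, $548 remains; 15% of $548 = $82.20. Owner pays $2,032.20; OOP now $2,032.20.
Claim 2 — $6,099: 15% coinsurance on $6,099 = $914.85. Owner owes $914.85 (running OOP $2,947.05).
Claim 3 — $10,972: deductible already satisfied, so owner's share is 15% × $10,972 = $1,645.80. Cost to owner: $1,645.80. OOP to date $4,592.85.

$1,645.80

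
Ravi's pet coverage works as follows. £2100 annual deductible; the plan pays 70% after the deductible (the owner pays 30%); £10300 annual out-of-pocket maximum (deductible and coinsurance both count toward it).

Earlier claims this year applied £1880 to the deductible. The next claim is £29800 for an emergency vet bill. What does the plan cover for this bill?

£21380

£1880 of the £2100 deductible is already met, leaving £220.
That leaves £29800 − £220 = £29580 for coinsurance.
Coinsurance: £29580 × 30% = £8874.
That puts the owner's cost at £220 + £8874 = £9094 before any cap.
Adding £9094 to the £1880 already spent would give £10974, which exceeds the £10300 cap; the owner pays just £10300 − £1880 = £8420.
Insurer pays the balance: £29800 − £8420 = £21380.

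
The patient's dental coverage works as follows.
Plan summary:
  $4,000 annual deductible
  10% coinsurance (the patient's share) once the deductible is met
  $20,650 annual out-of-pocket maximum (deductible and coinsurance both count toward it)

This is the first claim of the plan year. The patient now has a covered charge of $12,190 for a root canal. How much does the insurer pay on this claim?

Deductible not yet touched, so the first $4,000 of the bill goes to the deductible.
The remaining $8,190 (= $12,190 − $4,000) moves to coinsurance.
Patient's 10% share of $8,190 is $819.
Patient responsibility before any cap: $4,000 + $819 = $4,819.
Cumulative spending $0 + $4,819 = $4,819 stays under the $20,650 maximum.
The insurer covers the remainder: $12,190 − $4,819 = $7,371.

$7,371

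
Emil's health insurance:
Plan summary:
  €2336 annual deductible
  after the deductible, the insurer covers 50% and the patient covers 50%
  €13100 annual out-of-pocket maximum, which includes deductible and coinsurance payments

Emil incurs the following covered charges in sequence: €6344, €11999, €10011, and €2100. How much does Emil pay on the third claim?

€2760.50

Claim 1 (€6344): €2336 to deductible, leaving €4008; patient's 50% is €2004. Cost to patient: €4340. OOP to date €4340.
Claim 2 (€11999): deductible already satisfied, so patient's share is 50% × €11999 = €5999.50. Patient owes €5999.50 (running OOP €10339.50).
Claim 3 (€10011): deductible already satisfied, so patient's share is 50% × €10011 = €5005.50. That would push OOP to €15345, over the €13100 cap, so patient pays €13100 − €10339.50 = €2760.50.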